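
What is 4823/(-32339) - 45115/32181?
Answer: -1614182948/1040701359 ≈ -1.5511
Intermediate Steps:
4823/(-32339) - 45115/32181 = 4823*(-1/32339) - 45115*1/32181 = -4823/32339 - 45115/32181 = -1614182948/1040701359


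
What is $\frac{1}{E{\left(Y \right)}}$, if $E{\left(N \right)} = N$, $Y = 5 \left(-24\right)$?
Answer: $- \frac{1}{120} \approx -0.0083333$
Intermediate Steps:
$Y = -120$
$\frac{1}{E{\left(Y \right)}} = \frac{1}{-120} = - \frac{1}{120}$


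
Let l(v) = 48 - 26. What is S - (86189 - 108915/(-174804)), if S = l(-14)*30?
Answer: -4983640077/58268 ≈ -85530.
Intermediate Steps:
l(v) = 22
S = 660 (S = 22*30 = 660)
S - (86189 - 108915/(-174804)) = 660 - (86189 - 108915/(-174804)) = 660 - (86189 - 108915*(-1/174804)) = 660 - (86189 + 36305/58268) = 660 - 1*5022096957/58268 = 660 - 5022096957/58268 = -4983640077/58268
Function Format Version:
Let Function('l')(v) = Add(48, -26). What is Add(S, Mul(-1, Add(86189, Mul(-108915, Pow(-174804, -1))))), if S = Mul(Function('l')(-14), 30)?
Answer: Rational(-4983640077, 58268) ≈ -85530.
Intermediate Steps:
Function('l')(v) = 22
S = 660 (S = Mul(22, 30) = 660)
Add(S, Mul(-1, Add(86189, Mul(-108915, Pow(-174804, -1))))) = Add(660, Mul(-1, Add(86189, Mul(-108915, Pow(-174804, -1))))) = Add(660, Mul(-1, Add(86189, Mul(-108915, Rational(-1, 174804))))) = Add(660, Mul(-1, Add(86189, Rational(36305, 58268)))) = Add(660, Mul(-1, Rational(5022096957, 58268))) = Add(660, Rational(-5022096957, 58268)) = Rational(-4983640077, 58268)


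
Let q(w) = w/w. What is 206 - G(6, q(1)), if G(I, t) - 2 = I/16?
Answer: 1629/8 ≈ 203.63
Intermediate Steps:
q(w) = 1
G(I, t) = 2 + I/16
206 - G(6, q(1)) = 206 - (2 + (1/16)*6) = 206 - (2 + 3/8) = 206 - 1*19/8 = 206 - 19/8 = 1629/8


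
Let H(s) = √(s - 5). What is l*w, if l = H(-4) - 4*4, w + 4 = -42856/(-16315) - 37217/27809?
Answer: 19683651056/453703835 - 3690684573*I/453703835 ≈ 43.384 - 8.1346*I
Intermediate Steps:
H(s) = √(-5 + s)
w = -1230228191/453703835 (w = -4 + (-42856/(-16315) - 37217/27809) = -4 + (-42856*(-1/16315) - 37217*1/27809) = -4 + (42856/16315 - 37217/27809) = -4 + 584587149/453703835 = -1230228191/453703835 ≈ -2.7115)
l = -16 + 3*I (l = √(-5 - 4) - 4*4 = √(-9) - 16 = 3*I - 16 = -16 + 3*I ≈ -16.0 + 3.0*I)
l*w = (-16 + 3*I)*(-1230228191/453703835) = 19683651056/453703835 - 3690684573*I/453703835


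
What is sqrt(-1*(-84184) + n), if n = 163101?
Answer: 19*sqrt(685) ≈ 497.28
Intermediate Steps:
sqrt(-1*(-84184) + n) = sqrt(-1*(-84184) + 163101) = sqrt(84184 + 163101) = sqrt(247285) = 19*sqrt(685)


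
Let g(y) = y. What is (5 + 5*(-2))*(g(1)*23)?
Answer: -115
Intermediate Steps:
(5 + 5*(-2))*(g(1)*23) = (5 + 5*(-2))*(1*23) = (5 - 10)*23 = -5*23 = -115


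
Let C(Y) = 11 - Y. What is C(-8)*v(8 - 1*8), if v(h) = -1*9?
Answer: -171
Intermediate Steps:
v(h) = -9
C(-8)*v(8 - 1*8) = (11 - 1*(-8))*(-9) = (11 + 8)*(-9) = 19*(-9) = -171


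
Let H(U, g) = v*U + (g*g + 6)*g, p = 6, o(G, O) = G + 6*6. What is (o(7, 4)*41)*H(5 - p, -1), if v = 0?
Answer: -12341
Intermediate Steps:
o(G, O) = 36 + G (o(G, O) = G + 36 = 36 + G)
H(U, g) = g*(6 + g²) (H(U, g) = 0*U + (g*g + 6)*g = 0 + (g² + 6)*g = 0 + (6 + g²)*g = 0 + g*(6 + g²) = g*(6 + g²))
(o(7, 4)*41)*H(5 - p, -1) = ((36 + 7)*41)*(-(6 + (-1)²)) = (43*41)*(-(6 + 1)) = 1763*(-1*7) = 1763*(-7) = -12341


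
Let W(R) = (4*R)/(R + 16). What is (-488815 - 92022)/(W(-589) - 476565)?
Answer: 332819601/273069389 ≈ 1.2188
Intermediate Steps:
W(R) = 4*R/(16 + R) (W(R) = (4*R)/(16 + R) = 4*R/(16 + R))
(-488815 - 92022)/(W(-589) - 476565) = (-488815 - 92022)/(4*(-589)/(16 - 589) - 476565) = -580837/(4*(-589)/(-573) - 476565) = -580837/(4*(-589)*(-1/573) - 476565) = -580837/(2356/573 - 476565) = -580837/(-273069389/573) = -580837*(-573/273069389) = 332819601/273069389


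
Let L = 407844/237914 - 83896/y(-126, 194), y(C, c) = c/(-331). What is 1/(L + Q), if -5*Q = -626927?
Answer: 57694145/15492565981233 ≈ 3.7240e-6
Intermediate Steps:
Q = 626927/5 (Q = -⅕*(-626927) = 626927/5 ≈ 1.2539e+5)
y(C, c) = -c/331 (y(C, c) = c*(-1/331) = -c/331)
L = 1651712506550/11538829 (L = 407844/237914 - 83896/((-1/331*194)) = 407844*(1/237914) - 83896/(-194/331) = 203922/118957 - 83896*(-331/194) = 203922/118957 + 13884788/97 = 1651712506550/11538829 ≈ 1.4314e+5)
1/(L + Q) = 1/(1651712506550/11538829 + 626927/5) = 1/(15492565981233/57694145) = 57694145/15492565981233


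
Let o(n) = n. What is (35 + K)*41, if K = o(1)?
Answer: 1476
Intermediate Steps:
K = 1
(35 + K)*41 = (35 + 1)*41 = 36*41 = 1476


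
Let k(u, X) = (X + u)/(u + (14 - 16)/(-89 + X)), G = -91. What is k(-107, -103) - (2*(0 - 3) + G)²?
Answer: -96619679/10271 ≈ -9407.0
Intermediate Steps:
k(u, X) = (X + u)/(u - 2/(-89 + X))
k(-107, -103) - (2*(0 - 3) + G)² = (-1*(-103)² + 89*(-103) + 89*(-107) - 1*(-103)*(-107))/(2 + 89*(-107) - 1*(-103)*(-107)) - (2*(0 - 3) - 91)² = (-1*10609 - 9167 - 9523 - 11021)/(2 - 9523 - 11021) - (2*(-3) - 91)² = (-10609 - 9167 - 9523 - 11021)/(-20542) - (-6 - 91)² = -1/20542*(-40320) - 1*(-97)² = 20160/10271 - 1*9409 = 20160/10271 - 9409 = -96619679/10271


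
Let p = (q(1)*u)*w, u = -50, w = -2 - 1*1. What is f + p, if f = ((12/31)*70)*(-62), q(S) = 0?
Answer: -1680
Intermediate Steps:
w = -3 (w = -2 - 1 = -3)
f = -1680 (f = ((12*(1/31))*70)*(-62) = ((12/31)*70)*(-62) = (840/31)*(-62) = -1680)
p = 0 (p = (0*(-50))*(-3) = 0*(-3) = 0)
f + p = -1680 + 0 = -1680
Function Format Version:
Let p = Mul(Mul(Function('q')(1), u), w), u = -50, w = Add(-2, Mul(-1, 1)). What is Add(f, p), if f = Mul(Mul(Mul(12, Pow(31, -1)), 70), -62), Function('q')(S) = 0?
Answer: -1680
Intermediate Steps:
w = -3 (w = Add(-2, -1) = -3)
f = -1680 (f = Mul(Mul(Mul(12, Rational(1, 31)), 70), -62) = Mul(Mul(Rational(12, 31), 70), -62) = Mul(Rational(840, 31), -62) = -1680)
p = 0 (p = Mul(Mul(0, -50), -3) = Mul(0, -3) = 0)
Add(f, p) = Add(-1680, 0) = -1680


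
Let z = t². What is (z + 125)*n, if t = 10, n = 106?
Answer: 23850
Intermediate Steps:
z = 100 (z = 10² = 100)
(z + 125)*n = (100 + 125)*106 = 225*106 = 23850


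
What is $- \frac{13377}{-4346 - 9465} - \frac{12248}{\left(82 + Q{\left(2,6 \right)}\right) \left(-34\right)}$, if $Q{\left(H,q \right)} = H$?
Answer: $\frac{3702890}{704361} \approx 5.2571$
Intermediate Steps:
$- \frac{13377}{-4346 - 9465} - \frac{12248}{\left(82 + Q{\left(2,6 \right)}\right) \left(-34\right)} = - \frac{13377}{-4346 - 9465} - \frac{12248}{\left(82 + 2\right) \left(-34\right)} = - \frac{13377}{-4346 - 9465} - \frac{12248}{84 \left(-34\right)} = - \frac{13377}{-13811} - \frac{12248}{-2856} = \left(-13377\right) \left(- \frac{1}{13811}\right) - - \frac{1531}{357} = \frac{1911}{1973} + \frac{1531}{357} = \frac{3702890}{704361}$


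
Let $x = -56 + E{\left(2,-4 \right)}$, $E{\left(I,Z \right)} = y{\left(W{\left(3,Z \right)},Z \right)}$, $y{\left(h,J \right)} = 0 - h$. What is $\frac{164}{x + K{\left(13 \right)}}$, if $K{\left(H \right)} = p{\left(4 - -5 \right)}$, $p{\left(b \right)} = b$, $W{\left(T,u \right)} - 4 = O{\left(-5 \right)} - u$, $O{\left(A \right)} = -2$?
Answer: $- \frac{164}{53} \approx -3.0943$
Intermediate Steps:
$W{\left(T,u \right)} = 2 - u$ ($W{\left(T,u \right)} = 4 - \left(2 + u\right) = 2 - u$)
$y{\left(h,J \right)} = - h$
$E{\left(I,Z \right)} = -2 + Z$ ($E{\left(I,Z \right)} = - (2 - Z) = -2 + Z$)
$x = -62$ ($x = -56 - 6 = -62$)
$K{\left(H \right)} = 9$ ($K{\left(H \right)} = 4 - -5 = 4 + 5 = 9$)
$\frac{164}{x + K{\left(13 \right)}} = \frac{164}{-62 + 9} = \frac{164}{-53} = 164 \left(- \frac{1}{53}\right) = - \frac{164}{53}$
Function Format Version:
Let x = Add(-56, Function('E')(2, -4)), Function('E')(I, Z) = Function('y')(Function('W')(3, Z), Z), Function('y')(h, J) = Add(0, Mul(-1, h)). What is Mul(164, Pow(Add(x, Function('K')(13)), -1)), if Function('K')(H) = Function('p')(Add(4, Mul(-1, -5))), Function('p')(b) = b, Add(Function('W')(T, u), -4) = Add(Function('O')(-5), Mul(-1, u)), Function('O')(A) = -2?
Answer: Rational(-164, 53) ≈ -3.0943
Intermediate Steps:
Function('W')(T, u) = Add(2, Mul(-1, u)) (Function('W')(T, u) = Add(4, Add(-2, Mul(-1, u))) = Add(2, Mul(-1, u)))
Function('y')(h, J) = Mul(-1, h)
Function('E')(I, Z) = Add(-2, Z) (Function('E')(I, Z) = Mul(-1, Add(2, Mul(-1, Z))) = Add(-2, Z))
x = -62 (x = Add(-56, Add(-2, -4)) = Add(-56, -6) = -62)
Function('K')(H) = 9 (Function('K')(H) = Add(4, Mul(-1, -5)) = Add(4, 5) = 9)
Mul(164, Pow(Add(x, Function('K')(13)), -1)) = Mul(164, Pow(Add(-62, 9), -1)) = Mul(164, Pow(-53, -1)) = Mul(164, Rational(-1, 53)) = Rational(-164, 53)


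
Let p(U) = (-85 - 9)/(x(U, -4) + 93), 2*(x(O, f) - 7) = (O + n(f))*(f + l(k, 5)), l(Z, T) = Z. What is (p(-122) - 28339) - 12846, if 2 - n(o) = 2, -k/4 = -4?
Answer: -13014413/316 ≈ -41185.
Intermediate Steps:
k = 16 (k = -4*(-4) = 16)
n(o) = 0 (n(o) = 2 - 1*2 = 2 - 2 = 0)
x(O, f) = 7 + O*(16 + f)/2 (x(O, f) = 7 + ((O + 0)*(f + 16))/2 = 7 + (O*(16 + f))/2 = 7 + O*(16 + f)/2)
p(U) = -94/(100 + 6*U) (p(U) = (-85 - 9)/((7 + 8*U + (½)*U*(-4)) + 93) = -94/((7 + 8*U - 2*U) + 93) = -94/((7 + 6*U) + 93) = -94/(100 + 6*U))
(p(-122) - 28339) - 12846 = (-47/(50 + 3*(-122)) - 28339) - 12846 = (-47/(50 - 366) - 28339) - 12846 = (-47/(-316) - 28339) - 12846 = (-47*(-1/316) - 28339) - 12846 = (47/316 - 28339) - 12846 = -8955077/316 - 12846 = -13014413/316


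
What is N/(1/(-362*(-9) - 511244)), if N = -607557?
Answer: 308630450202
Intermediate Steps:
N/(1/(-362*(-9) - 511244)) = -607557/(1/(-362*(-9) - 511244)) = -607557/(1/(3258 - 511244)) = -607557/(1/(-507986)) = -607557/(-1/507986) = -607557*(-507986) = 308630450202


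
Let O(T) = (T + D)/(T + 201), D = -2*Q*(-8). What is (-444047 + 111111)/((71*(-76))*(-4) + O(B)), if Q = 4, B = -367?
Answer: -55267376/3583247 ≈ -15.424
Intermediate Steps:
D = 64 (D = -2*4*(-8) = -8*(-8) = 64)
O(T) = (64 + T)/(201 + T) (O(T) = (T + 64)/(T + 201) = (64 + T)/(201 + T))
(-444047 + 111111)/((71*(-76))*(-4) + O(B)) = (-444047 + 111111)/((71*(-76))*(-4) + (64 - 367)/(201 - 367)) = -332936/(-5396*(-4) - 303/(-166)) = -332936/(21584 - 1/166*(-303)) = -332936/(21584 + 303/166) = -332936/3583247/166 = -332936*166/3583247 = -55267376/3583247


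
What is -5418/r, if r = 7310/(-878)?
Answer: 55314/85 ≈ 650.75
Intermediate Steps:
r = -3655/439 (r = 7310*(-1/878) = -3655/439 ≈ -8.3257)
-5418/r = -5418/(-3655/439) = -5418*(-439/3655) = 55314/85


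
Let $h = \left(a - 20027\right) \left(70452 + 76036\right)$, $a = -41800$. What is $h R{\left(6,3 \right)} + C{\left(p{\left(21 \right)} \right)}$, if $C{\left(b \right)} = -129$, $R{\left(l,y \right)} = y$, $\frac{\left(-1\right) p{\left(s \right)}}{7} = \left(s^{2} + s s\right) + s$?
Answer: $-27170740857$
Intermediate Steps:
$p{\left(s \right)} = - 14 s^{2} - 7 s$ ($p{\left(s \right)} = - 7 \left(\left(s^{2} + s s\right) + s\right) = - 7 \left(\left(s^{2} + s^{2}\right) + s\right) = - 7 \left(2 s^{2} + s\right) = - 7 \left(s + 2 s^{2}\right) = - 14 s^{2} - 7 s$)
$h = -9056913576$ ($h = \left(-41800 - 20027\right) \left(70452 + 76036\right) = \left(-61827\right) 146488 = -9056913576$)
$h R{\left(6,3 \right)} + C{\left(p{\left(21 \right)} \right)} = \left(-9056913576\right) 3 - 129 = -27170740728 - 129 = -27170740857$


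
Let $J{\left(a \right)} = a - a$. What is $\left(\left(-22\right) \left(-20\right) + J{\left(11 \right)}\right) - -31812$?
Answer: $32252$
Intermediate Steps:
$J{\left(a \right)} = 0$
$\left(\left(-22\right) \left(-20\right) + J{\left(11 \right)}\right) - -31812 = \left(\left(-22\right) \left(-20\right) + 0\right) - -31812 = \left(440 + 0\right) + 31812 = 440 + 31812 = 32252$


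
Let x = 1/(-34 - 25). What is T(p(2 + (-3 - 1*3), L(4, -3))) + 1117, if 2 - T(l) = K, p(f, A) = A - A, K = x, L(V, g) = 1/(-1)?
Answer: 66022/59 ≈ 1119.0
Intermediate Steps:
L(V, g) = -1
x = -1/59 (x = 1/(-59) = -1/59 ≈ -0.016949)
K = -1/59 ≈ -0.016949
p(f, A) = 0
T(l) = 119/59 (T(l) = 2 - 1*(-1/59) = 2 + 1/59 = 119/59)
T(p(2 + (-3 - 1*3), L(4, -3))) + 1117 = 119/59 + 1117 = 66022/59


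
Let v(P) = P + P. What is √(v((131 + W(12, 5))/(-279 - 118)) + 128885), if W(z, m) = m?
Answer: √20313327981/397 ≈ 359.00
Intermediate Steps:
v(P) = 2*P
√(v((131 + W(12, 5))/(-279 - 118)) + 128885) = √(2*((131 + 5)/(-279 - 118)) + 128885) = √(2*(136/(-397)) + 128885) = √(2*(136*(-1/397)) + 128885) = √(2*(-136/397) + 128885) = √(-272/397 + 128885) = √(51167073/397) = √20313327981/397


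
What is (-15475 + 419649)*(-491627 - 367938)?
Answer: -347413824310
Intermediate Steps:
(-15475 + 419649)*(-491627 - 367938) = 404174*(-859565) = -347413824310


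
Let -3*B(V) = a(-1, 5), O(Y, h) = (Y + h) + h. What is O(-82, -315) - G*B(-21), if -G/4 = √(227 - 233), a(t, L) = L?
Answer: -712 - 20*I*√6/3 ≈ -712.0 - 16.33*I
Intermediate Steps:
O(Y, h) = Y + 2*h
B(V) = -5/3 (B(V) = -⅓*5 = -5/3)
G = -4*I*√6 (G = -4*√(227 - 233) = -4*I*√6 ≈ -9.798*I)
O(-82, -315) - G*B(-21) = (-82 + 2*(-315)) - (-4*I*√6)*(-5)/3 = (-82 - 630) - 20*I*√6/3 = -712 - 20*I*√6/3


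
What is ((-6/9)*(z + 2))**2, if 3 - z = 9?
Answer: 64/9 ≈ 7.1111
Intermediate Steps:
z = -6 (z = 3 - 1*9 = 3 - 9 = -6)
((-6/9)*(z + 2))**2 = ((-6/9)*(-6 + 2))**2 = (-6*1/9*(-4))**2 = (-2/3*(-4))**2 = (8/3)**2 = 64/9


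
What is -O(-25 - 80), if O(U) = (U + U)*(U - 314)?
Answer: -87990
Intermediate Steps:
O(U) = 2*U*(-314 + U) (O(U) = (2*U)*(-314 + U) = 2*U*(-314 + U))
-O(-25 - 80) = -2*(-25 - 80)*(-314 + (-25 - 80)) = -2*(-105)*(-314 - 105) = -2*(-105)*(-419) = -1*87990 = -87990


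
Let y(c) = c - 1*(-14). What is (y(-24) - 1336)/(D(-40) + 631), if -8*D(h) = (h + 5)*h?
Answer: -673/228 ≈ -2.9518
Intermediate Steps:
y(c) = 14 + c (y(c) = c + 14 = 14 + c)
D(h) = -h*(5 + h)/8 (D(h) = -(h + 5)*h/8 = -(5 + h)*h/8 = -h*(5 + h)/8)
(y(-24) - 1336)/(D(-40) + 631) = ((14 - 24) - 1336)/(-1/8*(-40)*(5 - 40) + 631) = (-10 - 1336)/(-1/8*(-40)*(-35) + 631) = -1346/(-175 + 631) = -1346/456 = -1346*1/456 = -673/228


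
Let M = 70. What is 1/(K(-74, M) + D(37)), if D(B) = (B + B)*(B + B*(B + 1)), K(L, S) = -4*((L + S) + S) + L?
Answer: 1/106444 ≈ 9.3946e-6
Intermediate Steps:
K(L, S) = -8*S - 3*L (K(L, S) = -4*(L + 2*S) + L = (-8*S - 4*L) + L = -8*S - 3*L)
D(B) = 2*B*(B + B*(1 + B)) (D(B) = (2*B)*(B + B*(1 + B)) = 2*B*(B + B*(1 + B)))
1/(K(-74, M) + D(37)) = 1/((-8*70 - 3*(-74)) + 2*37**2*(2 + 37)) = 1/((-560 + 222) + 2*1369*39) = 1/(-338 + 106782) = 1/106444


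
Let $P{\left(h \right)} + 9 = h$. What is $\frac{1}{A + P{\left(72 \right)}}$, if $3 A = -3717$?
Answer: $- \frac{1}{1176} \approx -0.00085034$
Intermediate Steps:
$A = -1239$ ($A = \frac{1}{3} \left(-3717\right) = -1239$)
$P{\left(h \right)} = -9 + h$
$\frac{1}{A + P{\left(72 \right)}} = \frac{1}{-1239 + \left(-9 + 72\right)} = \frac{1}{-1239 + 63} = \frac{1}{-1176} = - \frac{1}{1176}$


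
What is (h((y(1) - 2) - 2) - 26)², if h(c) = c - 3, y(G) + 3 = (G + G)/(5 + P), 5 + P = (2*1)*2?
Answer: 5041/4 ≈ 1260.3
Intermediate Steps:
P = -1 (P = -5 + (2*1)*2 = -5 + 2*2 = -5 + 4 = -1)
y(G) = -3 + G/2 (y(G) = -3 + (G + G)/(5 - 1) = -3 + (2*G)/4 = -3 + (2*G)*(¼) = -3 + G/2)
h(c) = -3 + c
(h((y(1) - 2) - 2) - 26)² = ((-3 + (((-3 + (½)*1) - 2) - 2)) - 26)² = ((-3 + (((-3 + ½) - 2) - 2)) - 26)² = ((-3 + ((-5/2 - 2) - 2)) - 26)² = ((-3 + (-9/2 - 2)) - 26)² = ((-3 - 13/2) - 26)² = (-19/2 - 26)² = (-71/2)² = 5041/4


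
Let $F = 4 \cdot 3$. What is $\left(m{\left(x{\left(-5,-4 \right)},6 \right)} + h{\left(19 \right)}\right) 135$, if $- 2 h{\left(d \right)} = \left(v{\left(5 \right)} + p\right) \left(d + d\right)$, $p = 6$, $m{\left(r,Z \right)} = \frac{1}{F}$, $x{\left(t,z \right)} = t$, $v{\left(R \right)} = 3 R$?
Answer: $- \frac{215415}{4} \approx -53854.0$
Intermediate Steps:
$F = 12$
$m{\left(r,Z \right)} = \frac{1}{12}$
$h{\left(d \right)} = - 21 d$ ($h{\left(d \right)} = - \frac{\left(3 \cdot 5 + 6\right) \left(d + d\right)}{2} = - \frac{\left(15 + 6\right) 2 d}{2} = - \frac{21 \cdot 2 d}{2} = - \frac{42 d}{2} = - 21 d$)
$\left(m{\left(x{\left(-5,-4 \right)},6 \right)} + h{\left(19 \right)}\right) 135 = \left(\frac{1}{12} - 399\right) 135 = \left(- \frac{4787}{12}\right) 135 = - \frac{215415}{4}$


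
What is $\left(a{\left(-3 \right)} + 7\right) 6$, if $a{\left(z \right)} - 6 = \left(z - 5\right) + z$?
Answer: $12$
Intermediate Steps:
$a{\left(z \right)} = 1 + 2 z$ ($a{\left(z \right)} = 6 + \left(\left(z - 5\right) + z\right) = 6 + \left(\left(-5 + z\right) + z\right) = 6 + \left(-5 + 2 z\right) = 1 + 2 z$)
$\left(a{\left(-3 \right)} + 7\right) 6 = \left(\left(1 + 2 \left(-3\right)\right) + 7\right) 6 = \left(\left(1 - 6\right) + 7\right) 6 = \left(-5 + 7\right) 6 = 2 \cdot 6 = 12$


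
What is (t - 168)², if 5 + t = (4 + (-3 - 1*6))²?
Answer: 21904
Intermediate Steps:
t = 20 (t = -5 + (4 + (-3 - 1*6))² = -5 + (4 + (-3 - 6))² = -5 + (4 - 9)² = -5 + (-5)² = -5 + 25 = 20)
(t - 168)² = (20 - 168)² = (-148)² = 21904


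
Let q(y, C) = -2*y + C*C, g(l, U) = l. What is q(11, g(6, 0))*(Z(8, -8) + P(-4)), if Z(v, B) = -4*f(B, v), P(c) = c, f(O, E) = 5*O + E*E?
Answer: -1400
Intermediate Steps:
f(O, E) = E**2 + 5*O (f(O, E) = 5*O + E**2 = E**2 + 5*O)
q(y, C) = C**2 - 2*y (q(y, C) = -2*y + C**2 = C**2 - 2*y)
Z(v, B) = -20*B - 4*v**2 (Z(v, B) = -4*(v**2 + 5*B) = -20*B - 4*v**2)
q(11, g(6, 0))*(Z(8, -8) + P(-4)) = (6**2 - 2*11)*((-20*(-8) - 4*8**2) - 4) = (36 - 22)*((160 - 4*64) - 4) = 14*((160 - 256) - 4) = 14*(-96 - 4) = 14*(-100) = -1400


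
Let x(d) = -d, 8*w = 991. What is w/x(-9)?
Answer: 991/72 ≈ 13.764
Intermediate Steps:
w = 991/8 (w = (⅛)*991 = 991/8 ≈ 123.88)
w/x(-9) = 991/(8*((-1*(-9)))) = (991/8)/9 = (991/8)*(⅑) = 991/72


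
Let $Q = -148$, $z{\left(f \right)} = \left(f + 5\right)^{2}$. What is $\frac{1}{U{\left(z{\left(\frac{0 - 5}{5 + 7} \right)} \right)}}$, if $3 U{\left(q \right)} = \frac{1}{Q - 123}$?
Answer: $-813$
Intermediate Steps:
$z{\left(f \right)} = \left(5 + f\right)^{2}$
$U{\left(q \right)} = - \frac{1}{813}$ ($U{\left(q \right)} = \frac{1}{3 \left(-148 - 123\right)} = \frac{1}{3 \left(-271\right)} = \frac{1}{3} \left(- \frac{1}{271}\right) = - \frac{1}{813}$)
$\frac{1}{U{\left(z{\left(\frac{0 - 5}{5 + 7} \right)} \right)}} = \frac{1}{- \frac{1}{813}} = -813$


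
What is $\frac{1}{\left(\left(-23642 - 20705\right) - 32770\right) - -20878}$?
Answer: $- \frac{1}{56239} \approx -1.7781 \cdot 10^{-5}$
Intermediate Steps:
$\frac{1}{\left(\left(-23642 - 20705\right) - 32770\right) - -20878} = \frac{1}{\left(-44347 - 32770\right) + 20878} = \frac{1}{-77117 + 20878} = \frac{1}{-56239} = - \frac{1}{56239}$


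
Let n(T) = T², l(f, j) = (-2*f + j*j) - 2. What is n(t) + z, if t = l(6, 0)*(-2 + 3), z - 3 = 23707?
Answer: 23906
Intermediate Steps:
z = 23710 (z = 3 + 23707 = 23710)
l(f, j) = -2 + j² - 2*f (l(f, j) = (-2*f + j²) - 2 = (j² - 2*f) - 2 = -2 + j² - 2*f)
t = -14 (t = (-2 + 0² - 2*6)*(-2 + 3) = (-2 + 0 - 12)*1 = -14*1 = -14)
n(t) + z = (-14)² + 23710 = 196 + 23710 = 23906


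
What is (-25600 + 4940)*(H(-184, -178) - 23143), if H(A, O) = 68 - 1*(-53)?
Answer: 475634520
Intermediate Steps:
H(A, O) = 121 (H(A, O) = 68 + 53 = 121)
(-25600 + 4940)*(H(-184, -178) - 23143) = (-25600 + 4940)*(121 - 23143) = -20660*(-23022) = 475634520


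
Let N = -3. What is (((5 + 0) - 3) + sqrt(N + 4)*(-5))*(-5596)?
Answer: 16788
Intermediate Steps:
(((5 + 0) - 3) + sqrt(N + 4)*(-5))*(-5596) = (((5 + 0) - 3) + sqrt(-3 + 4)*(-5))*(-5596) = ((5 - 3) + sqrt(1)*(-5))*(-5596) = (2 + 1*(-5))*(-5596) = (2 - 5)*(-5596) = -3*(-5596) = 16788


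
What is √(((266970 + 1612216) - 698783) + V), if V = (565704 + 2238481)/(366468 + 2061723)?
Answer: √773310505596883242/809397 ≈ 1086.5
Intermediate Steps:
V = 2804185/2428191 ≈ 1.1548
√(((266970 + 1612216) - 698783) + V) = √(((266970 + 1612216) - 698783) + 2804185/2428191) = √((1879186 - 698783) + 2804185/2428191) = √(1180403 + 2804185/2428191) = √(2866246745158/2428191) = √773310505596883242/809397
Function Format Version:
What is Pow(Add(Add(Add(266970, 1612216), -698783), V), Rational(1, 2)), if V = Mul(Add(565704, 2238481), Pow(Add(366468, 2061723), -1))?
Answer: Mul(Rational(1, 809397), Pow(773310505596883242, Rational(1, 2))) ≈ 1086.5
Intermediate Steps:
V = Rational(2804185, 2428191) (V = Mul(2804185, Pow(2428191, -1)) = Mul(2804185, Rational(1, 2428191)) = Rational(2804185, 2428191) ≈ 1.1548)
Pow(Add(Add(Add(266970, 1612216), -698783), V), Rational(1, 2)) = Pow(Add(Add(Add(266970, 1612216), -698783), Rational(2804185, 2428191)), Rational(1, 2)) = Pow(Add(Add(1879186, -698783), Rational(2804185, 2428191)), Rational(1, 2)) = Pow(Add(1180403, Rational(2804185, 2428191)), Rational(1, 2)) = Pow(Rational(2866246745158, 2428191), Rational(1, 2)) = Mul(Rational(1, 809397), Pow(773310505596883242, Rational(1, 2)))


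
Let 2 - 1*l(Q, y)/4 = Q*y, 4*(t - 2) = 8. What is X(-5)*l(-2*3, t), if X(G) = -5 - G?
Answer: 0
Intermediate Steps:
t = 4 (t = 2 + (¼)*8 = 2 + 2 = 4)
l(Q, y) = 8 - 4*Q*y
X(-5)*l(-2*3, t) = (-5 - 1*(-5))*(8 - 4*(-2*3)*4) = (-5 + 5)*(8 - 4*(-6)*4) = 0*(8 + 96) = 0*104 = 0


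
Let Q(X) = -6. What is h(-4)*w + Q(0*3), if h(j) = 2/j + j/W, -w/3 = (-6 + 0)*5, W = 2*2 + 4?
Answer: -96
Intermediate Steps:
W = 8 (W = 4 + 4 = 8)
w = 90 (w = -3*(-6 + 0)*5 = -(-18)*5 = -3*(-30) = 90)
h(j) = 2/j + j/8
h(-4)*w + Q(0*3) = (2/(-4) + (⅛)*(-4))*90 - 6 = (2*(-¼) - ½)*90 - 6 = (-½ - ½)*90 - 6 = -1*90 - 6 = -90 - 6 = -96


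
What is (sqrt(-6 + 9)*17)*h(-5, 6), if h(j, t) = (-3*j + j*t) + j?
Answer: -340*sqrt(3) ≈ -588.90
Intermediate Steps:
h(j, t) = -2*j + j*t
(sqrt(-6 + 9)*17)*h(-5, 6) = (sqrt(-6 + 9)*17)*(-5*(-2 + 6)) = (sqrt(3)*17)*(-5*4) = (17*sqrt(3))*(-20) = -340*sqrt(3)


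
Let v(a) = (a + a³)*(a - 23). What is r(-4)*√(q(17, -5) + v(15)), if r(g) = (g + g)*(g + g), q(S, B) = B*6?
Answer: 320*I*√1086 ≈ 10545.0*I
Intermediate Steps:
v(a) = (-23 + a)*(a + a³) (v(a) = (a + a³)*(-23 + a) = (-23 + a)*(a + a³))
q(S, B) = 6*B
r(g) = 4*g² (r(g) = (2*g)*(2*g) = 4*g²)
r(-4)*√(q(17, -5) + v(15)) = (4*(-4)²)*√(6*(-5) + 15*(-23 + 15 + 15³ - 23*15²)) = (4*16)*√(-30 + 15*(-23 + 15 + 3375 - 23*225)) = 64*√(-30 + 15*(-23 + 15 + 3375 - 5175)) = 64*√(-30 + 15*(-1808)) = 64*√(-30 - 27120) = 64*√(-27150) = 64*(5*I*√1086) = 320*I*√1086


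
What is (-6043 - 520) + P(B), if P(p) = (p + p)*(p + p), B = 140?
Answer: 71837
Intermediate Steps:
P(p) = 4*p**2 (P(p) = (2*p)*(2*p) = 4*p**2)
(-6043 - 520) + P(B) = (-6043 - 520) + 4*140**2 = -6563 + 4*19600 = -6563 + 78400 = 71837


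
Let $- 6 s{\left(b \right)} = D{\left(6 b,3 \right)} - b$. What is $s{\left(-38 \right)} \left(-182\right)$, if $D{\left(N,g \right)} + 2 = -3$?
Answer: $1001$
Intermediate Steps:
$D{\left(N,g \right)} = -5$ ($D{\left(N,g \right)} = -2 - 3 = -5$)
$s{\left(b \right)} = \frac{5}{6} + \frac{b}{6}$ ($s{\left(b \right)} = - \frac{-5 - b}{6} = \frac{5}{6} + \frac{b}{6}$)
$s{\left(-38 \right)} \left(-182\right) = \left(\frac{5}{6} + \frac{1}{6} \left(-38\right)\right) \left(-182\right) = \left(\frac{5}{6} - \frac{19}{3}\right) \left(-182\right) = \left(- \frac{11}{2}\right) \left(-182\right) = 1001$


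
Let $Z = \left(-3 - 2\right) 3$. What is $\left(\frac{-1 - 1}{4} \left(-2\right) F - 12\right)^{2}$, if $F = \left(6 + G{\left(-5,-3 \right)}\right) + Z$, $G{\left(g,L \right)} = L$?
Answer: $576$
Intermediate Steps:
$Z = -15$ ($Z = \left(-5\right) 3 = -15$)
$F = -12$ ($F = \left(6 - 3\right) - 15 = 3 - 15 = -12$)
$\left(\frac{-1 - 1}{4} \left(-2\right) F - 12\right)^{2} = \left(\frac{-1 - 1}{4} \left(-2\right) \left(-12\right) - 12\right)^{2} = \left(\left(-2\right) \frac{1}{4} \left(-2\right) \left(-12\right) - 12\right)^{2} = \left(\left(- \frac{1}{2}\right) \left(-2\right) \left(-12\right) - 12\right)^{2} = \left(1 \left(-12\right) - 12\right)^{2} = \left(-12 - 12\right)^{2} = \left(-24\right)^{2} = 576$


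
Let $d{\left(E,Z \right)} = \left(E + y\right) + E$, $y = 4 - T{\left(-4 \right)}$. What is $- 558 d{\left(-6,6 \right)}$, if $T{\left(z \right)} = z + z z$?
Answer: $11160$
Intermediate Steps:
$T{\left(z \right)} = z + z^{2}$
$y = -8$ ($y = 4 - - 4 \left(1 - 4\right) = 4 - \left(-4\right) \left(-3\right) = 4 - 12 = -8$)
$d{\left(E,Z \right)} = -8 + 2 E$ ($d{\left(E,Z \right)} = \left(E - 8\right) + E = \left(-8 + E\right) + E = -8 + 2 E$)
$- 558 d{\left(-6,6 \right)} = - 558 \left(-8 + 2 \left(-6\right)\right) = - 558 \left(-8 - 12\right) = \left(-558\right) \left(-20\right) = 11160$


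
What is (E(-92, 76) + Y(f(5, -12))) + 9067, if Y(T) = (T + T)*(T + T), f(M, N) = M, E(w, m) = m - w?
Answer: 9335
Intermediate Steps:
Y(T) = 4*T² (Y(T) = (2*T)*(2*T) = 4*T²)
(E(-92, 76) + Y(f(5, -12))) + 9067 = ((76 - 1*(-92)) + 4*5²) + 9067 = ((76 + 92) + 4*25) + 9067 = (168 + 100) + 9067 = 268 + 9067 = 9335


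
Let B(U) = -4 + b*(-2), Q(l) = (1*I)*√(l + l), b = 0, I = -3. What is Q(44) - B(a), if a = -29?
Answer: 4 - 6*√22 ≈ -24.142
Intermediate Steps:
Q(l) = -3*√2*√l (Q(l) = (1*(-3))*√(l + l) = -3*√2*√l)
B(U) = -4 (B(U) = -4 + 0*(-2) = -4 + 0 = -4)
Q(44) - B(a) = -3*√2*√44 - 1*(-4) = -3*√2*2*√11 + 4 = -6*√22 + 4 = 4 - 6*√22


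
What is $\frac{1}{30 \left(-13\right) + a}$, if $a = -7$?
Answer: $- \frac{1}{397} \approx -0.0025189$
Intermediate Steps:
$\frac{1}{30 \left(-13\right) + a} = \frac{1}{30 \left(-13\right) - 7} = \frac{1}{-390 - 7} = \frac{1}{-397} = - \frac{1}{397}$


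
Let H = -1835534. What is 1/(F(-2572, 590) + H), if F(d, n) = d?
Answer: -1/1838106 ≈ -5.4404e-7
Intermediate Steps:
1/(F(-2572, 590) + H) = 1/(-2572 - 1835534) = 1/(-1838106) = -1/1838106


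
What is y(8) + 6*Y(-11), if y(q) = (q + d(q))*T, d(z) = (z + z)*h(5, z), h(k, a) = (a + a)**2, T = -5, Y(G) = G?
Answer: -20586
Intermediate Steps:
h(k, a) = 4*a**2 (h(k, a) = (2*a)**2 = 4*a**2)
d(z) = 8*z**3 (d(z) = (z + z)*(4*z**2) = (2*z)*(4*z**2) = 8*z**3)
y(q) = -40*q**3 - 5*q (y(q) = (q + 8*q**3)*(-5) = -40*q**3 - 5*q)
y(8) + 6*Y(-11) = (-40*8**3 - 5*8) + 6*(-11) = (-40*512 - 40) - 66 = (-20480 - 40) - 66 = -20520 - 66 = -20586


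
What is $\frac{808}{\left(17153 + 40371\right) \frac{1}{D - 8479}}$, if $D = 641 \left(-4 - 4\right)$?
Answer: $- \frac{2748614}{14381} \approx -191.13$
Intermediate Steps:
$D = -5128$ ($D = 641 \left(-4 - 4\right) = 641 \left(-8\right) = -5128$)
$\frac{808}{\left(17153 + 40371\right) \frac{1}{D - 8479}} = \frac{808}{\left(17153 + 40371\right) \frac{1}{-5128 - 8479}} = \frac{808}{57524 \frac{1}{-13607}} = \frac{808}{57524 \left(- \frac{1}{13607}\right)} = \frac{808}{- \frac{57524}{13607}} = 808 \left(- \frac{13607}{57524}\right) = - \frac{2748614}{14381}$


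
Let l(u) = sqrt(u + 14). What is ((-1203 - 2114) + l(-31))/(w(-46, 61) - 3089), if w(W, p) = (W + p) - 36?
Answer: 3317/3110 - I*sqrt(17)/3110 ≈ 1.0666 - 0.0013258*I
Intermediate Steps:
w(W, p) = -36 + W + p
l(u) = sqrt(14 + u)
((-1203 - 2114) + l(-31))/(w(-46, 61) - 3089) = ((-1203 - 2114) + sqrt(14 - 31))/((-36 - 46 + 61) - 3089) = (-3317 + sqrt(-17))/(-21 - 3089) = (-3317 + I*sqrt(17))/(-3110) = (-3317 + I*sqrt(17))*(-1/3110) = 3317/3110 - I*sqrt(17)/3110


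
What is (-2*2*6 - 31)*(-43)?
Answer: 2365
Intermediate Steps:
(-2*2*6 - 31)*(-43) = (-4*6 - 31)*(-43) = (-24 - 31)*(-43) = -55*(-43) = 2365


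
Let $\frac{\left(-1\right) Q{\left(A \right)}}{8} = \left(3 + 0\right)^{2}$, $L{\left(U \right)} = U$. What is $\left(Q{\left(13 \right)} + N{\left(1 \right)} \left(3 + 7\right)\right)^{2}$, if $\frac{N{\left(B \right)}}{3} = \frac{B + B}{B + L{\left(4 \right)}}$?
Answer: $3600$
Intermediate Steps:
$Q{\left(A \right)} = -72$ ($Q{\left(A \right)} = - 8 \left(3 + 0\right)^{2} = - 8 \cdot 3^{2} = \left(-8\right) 9 = -72$)
$N{\left(B \right)} = \frac{6 B}{4 + B}$ ($N{\left(B \right)} = 3 \frac{B + B}{B + 4} = 3 \frac{2 B}{4 + B} = \frac{6 B}{4 + B}$)
$\left(Q{\left(13 \right)} + N{\left(1 \right)} \left(3 + 7\right)\right)^{2} = \left(-72 + 6 \cdot 1 \frac{1}{4 + 1} \left(3 + 7\right)\right)^{2} = \left(-72 + 6 \cdot 1 \cdot \frac{1}{5} \cdot 10\right)^{2} = \left(-72 + \frac{6}{5} \cdot 10\right)^{2} = \left(-72 + 12\right)^{2} = \left(-60\right)^{2} = 3600$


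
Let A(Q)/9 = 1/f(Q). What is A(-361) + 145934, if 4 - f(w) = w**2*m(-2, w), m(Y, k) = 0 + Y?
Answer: 12679037791/86882 ≈ 1.4593e+5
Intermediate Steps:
m(Y, k) = Y
f(w) = 4 + 2*w**2 (f(w) = 4 - w**2*(-2) = 4 - (-2)*w**2 = 4 + 2*w**2)
A(Q) = 9/(4 + 2*Q**2)
A(-361) + 145934 = 9/(2*(2 + (-361)**2)) + 145934 = 9/(2*(2 + 130321)) + 145934 = (9/2)/130323 + 145934 = (9/2)*(1/130323) + 145934 = 3/86882 + 145934 = 12679037791/86882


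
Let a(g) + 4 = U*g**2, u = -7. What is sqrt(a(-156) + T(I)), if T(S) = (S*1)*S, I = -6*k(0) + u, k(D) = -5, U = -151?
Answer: I*sqrt(3674211) ≈ 1916.8*I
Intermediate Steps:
I = 23 (I = -6*(-5) - 7 = 30 - 7 = 23)
a(g) = -4 - 151*g**2
T(S) = S**2 (T(S) = S*S = S**2)
sqrt(a(-156) + T(I)) = sqrt((-4 - 151*(-156)**2) + 23**2) = sqrt((-4 - 151*24336) + 529) = sqrt((-4 - 3674736) + 529) = sqrt(-3674740 + 529) = sqrt(-3674211) = I*sqrt(3674211)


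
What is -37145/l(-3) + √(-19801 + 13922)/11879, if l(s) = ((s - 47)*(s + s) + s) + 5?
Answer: -37145/302 + I*√5879/11879 ≈ -123.0 + 0.0064546*I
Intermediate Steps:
l(s) = 5 + s + 2*s*(-47 + s) (l(s) = ((-47 + s)*(2*s) + s) + 5 = (2*s*(-47 + s) + s) + 5 = (s + 2*s*(-47 + s)) + 5 = 5 + s + 2*s*(-47 + s))
-37145/l(-3) + √(-19801 + 13922)/11879 = -37145/(5 - 93*(-3) + 2*(-3)²) + √(-19801 + 13922)/11879 = -37145/(5 + 279 + 2*9) + √(-5879)*(1/11879) = -37145/(5 + 279 + 18) + (I*√5879)*(1/11879) = -37145/302 + I*√5879/11879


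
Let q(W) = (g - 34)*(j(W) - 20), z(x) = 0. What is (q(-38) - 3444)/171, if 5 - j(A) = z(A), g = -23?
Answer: -863/57 ≈ -15.140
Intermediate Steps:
j(A) = 5 (j(A) = 5 - 1*0 = 5 + 0 = 5)
q(W) = 855 (q(W) = (-23 - 34)*(5 - 20) = -57*(-15) = 855)
(q(-38) - 3444)/171 = (855 - 3444)/171 = -2589*1/171 = -863/57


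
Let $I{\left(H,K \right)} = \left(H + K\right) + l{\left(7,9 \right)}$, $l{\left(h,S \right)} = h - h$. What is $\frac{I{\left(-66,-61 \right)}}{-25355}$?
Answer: $\frac{127}{25355} \approx 0.0050089$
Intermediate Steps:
$l{\left(h,S \right)} = 0$
$I{\left(H,K \right)} = H + K$ ($I{\left(H,K \right)} = \left(H + K\right) + 0 = H + K$)
$\frac{I{\left(-66,-61 \right)}}{-25355} = \frac{-66 - 61}{-25355} = \left(-127\right) \left(- \frac{1}{25355}\right) = \frac{127}{25355}$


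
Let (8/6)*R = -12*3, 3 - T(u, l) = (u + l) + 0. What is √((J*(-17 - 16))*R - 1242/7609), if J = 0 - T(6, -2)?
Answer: 3*√5730741177/7609 ≈ 29.847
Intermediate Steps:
T(u, l) = 3 - l - u (T(u, l) = 3 - ((u + l) + 0) = 3 - ((l + u) + 0) = 3 - (l + u) = 3 + (-l - u) = 3 - l - u)
J = 1 (J = 0 - (3 - 1*(-2) - 1*6) = 0 - (3 + 2 - 6) = 0 - 1*(-1) = 0 + 1 = 1)
R = -27 (R = 3*(-12*3)/4 = 3*(-2*18)/4 = (¾)*(-36) = -27)
√((J*(-17 - 16))*R - 1242/7609) = √((1*(-17 - 16))*(-27) - 1242/7609) = √((1*(-33))*(-27) - 1242*1/7609) = √(-33*(-27) - 1242/7609) = √(891 - 1242/7609) = √(6778377/7609) = 3*√5730741177/7609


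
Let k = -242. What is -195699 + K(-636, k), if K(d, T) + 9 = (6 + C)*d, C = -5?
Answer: -196344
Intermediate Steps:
K(d, T) = -9 + d (K(d, T) = -9 + (6 - 5)*d = -9 + 1*d = -9 + d)
-195699 + K(-636, k) = -195699 + (-9 - 636) = -195699 - 645 = -196344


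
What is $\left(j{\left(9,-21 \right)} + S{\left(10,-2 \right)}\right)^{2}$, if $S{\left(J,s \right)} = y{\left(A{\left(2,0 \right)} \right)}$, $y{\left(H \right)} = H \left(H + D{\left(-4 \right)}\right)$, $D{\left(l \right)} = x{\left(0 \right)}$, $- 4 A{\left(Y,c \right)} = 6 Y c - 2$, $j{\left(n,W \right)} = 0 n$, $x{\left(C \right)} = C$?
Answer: $\frac{1}{16} \approx 0.0625$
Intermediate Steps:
$j{\left(n,W \right)} = 0$
$A{\left(Y,c \right)} = \frac{1}{2} - \frac{3 Y c}{2}$ ($A{\left(Y,c \right)} = - \frac{6 Y c - 2}{4} = - \frac{-2 + 6 Y c}{4} = \frac{1}{2} - \frac{3 Y c}{2}$)
$D{\left(l \right)} = 0$
$y{\left(H \right)} = H^{2}$ ($y{\left(H \right)} = H \left(H + 0\right) = H H = H^{2}$)
$S{\left(J,s \right)} = \frac{1}{4}$ ($S{\left(J,s \right)} = \left(\frac{1}{2} - 3 \cdot 0\right)^{2} = \left(\frac{1}{2} + 0\right)^{2} = \left(\frac{1}{2}\right)^{2} = \frac{1}{4}$)
$\left(j{\left(9,-21 \right)} + S{\left(10,-2 \right)}\right)^{2} = \left(0 + \frac{1}{4}\right)^{2} = \left(\frac{1}{4}\right)^{2} = \frac{1}{16}$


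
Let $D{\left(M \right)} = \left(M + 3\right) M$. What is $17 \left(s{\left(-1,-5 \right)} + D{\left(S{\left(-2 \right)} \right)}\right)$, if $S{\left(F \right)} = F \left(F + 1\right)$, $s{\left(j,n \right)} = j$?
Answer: $153$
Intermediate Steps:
$S{\left(F \right)} = F \left(1 + F\right)$
$D{\left(M \right)} = M \left(3 + M\right)$ ($D{\left(M \right)} = \left(3 + M\right) M = M \left(3 + M\right)$)
$17 \left(s{\left(-1,-5 \right)} + D{\left(S{\left(-2 \right)} \right)}\right) = 17 \left(-1 + - 2 \left(1 - 2\right) \left(3 - 2 \left(1 - 2\right)\right)\right) = 17 \left(-1 + \left(-2\right) \left(-1\right) \left(3 - -2\right)\right) = 17 \left(-1 + 2 \left(3 + 2\right)\right) = 17 \left(-1 + 2 \cdot 5\right) = 17 \left(-1 + 10\right) = 17 \cdot 9 = 153$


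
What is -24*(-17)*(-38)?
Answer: -15504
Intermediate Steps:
-24*(-17)*(-38) = 408*(-38) = -15504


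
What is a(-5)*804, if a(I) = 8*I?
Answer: -32160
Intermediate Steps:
a(-5)*804 = (8*(-5))*804 = -40*804 = -32160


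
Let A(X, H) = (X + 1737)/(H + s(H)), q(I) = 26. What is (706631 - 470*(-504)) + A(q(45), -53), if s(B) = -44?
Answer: 91518804/97 ≈ 9.4349e+5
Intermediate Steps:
A(X, H) = (1737 + X)/(-44 + H) (A(X, H) = (X + 1737)/(H - 44) = (1737 + X)/(-44 + H))
(706631 - 470*(-504)) + A(q(45), -53) = (706631 - 470*(-504)) + (1737 + 26)/(-44 - 53) = (706631 - 1*(-236880)) + 1763/(-97) = (706631 + 236880) - 1/97*1763 = 943511 - 1763/97 = 91518804/97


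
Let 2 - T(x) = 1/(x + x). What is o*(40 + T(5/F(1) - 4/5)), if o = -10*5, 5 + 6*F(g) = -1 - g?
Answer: -374675/178 ≈ -2104.9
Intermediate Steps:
F(g) = -1 - g/6 (F(g) = -⅚ + (-1 - g)/6 = -⅚ + (-⅙ - g/6) = -1 - g/6)
o = -50
T(x) = 2 - 1/(2*x) (T(x) = 2 - 1/(x + x) = 2 - 1/(2*x))
o*(40 + T(5/F(1) - 4/5)) = -50*(40 + (2 - 1/(2*(5/(-1 - ⅙*1) - 4/5)))) = -50*(40 + (2 - 1/(2*(5/(-1 - ⅙) - 4*⅕)))) = -50*(40 + (2 - 1/(2*(5/(-7/6) - ⅘)))) = -50*(40 + (2 - 1/(2*(5*(-6/7) - ⅘)))) = -50*(40 + (2 - 1/(2*(-30/7 - ⅘)))) = -50*(40 + (2 - 1/(2*(-178/35)))) = -50*(40 + (2 - ½*(-35/178))) = -50*(40 + (2 + 35/356)) = -50*(40 + 747/356) = -50*14987/356 = -374675/178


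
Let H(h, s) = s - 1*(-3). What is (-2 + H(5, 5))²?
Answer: 36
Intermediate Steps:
H(h, s) = 3 + s (H(h, s) = s + 3 = 3 + s)
(-2 + H(5, 5))² = (-2 + (3 + 5))² = (-2 + 8)² = 6² = 36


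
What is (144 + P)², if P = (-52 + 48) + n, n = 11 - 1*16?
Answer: 18225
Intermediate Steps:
n = -5 (n = 11 - 16 = -5)
P = -9 (P = (-52 + 48) - 5 = -4 - 5 = -9)
(144 + P)² = (144 - 9)² = 135² = 18225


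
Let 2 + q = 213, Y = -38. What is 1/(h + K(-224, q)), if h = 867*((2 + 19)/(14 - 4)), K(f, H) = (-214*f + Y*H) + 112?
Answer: 10/418507 ≈ 2.3894e-5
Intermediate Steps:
q = 211 (q = -2 + 213 = 211)
K(f, H) = 112 - 214*f - 38*H (K(f, H) = (-214*f - 38*H) + 112 = 112 - 214*f - 38*H)
h = 18207/10 (h = 867*(21/10) = 18207/10 ≈ 1820.7)
1/(h + K(-224, q)) = 1/(18207/10 + (112 - 214*(-224) - 38*211)) = 1/(18207/10 + (112 + 47936 - 8018)) = 1/(18207/10 + 40030) = 1/(418507/10) = 10/418507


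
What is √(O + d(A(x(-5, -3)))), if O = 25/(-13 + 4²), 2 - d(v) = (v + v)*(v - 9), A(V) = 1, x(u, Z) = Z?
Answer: √237/3 ≈ 5.1316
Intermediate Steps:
d(v) = 2 - 2*v*(-9 + v) (d(v) = 2 - (v + v)*(v - 9) = 2 - 2*v*(-9 + v))
O = 25/3 (O = 25/(-13 + 16) = 25/3 ≈ 8.3333)
√(O + d(A(x(-5, -3)))) = √(25/3 + (2 - 2*1² + 18*1)) = √(25/3 + (2 - 2*1 + 18)) = √(25/3 + (2 - 2 + 18)) = √(25/3 + 18) = √(79/3) = √237/3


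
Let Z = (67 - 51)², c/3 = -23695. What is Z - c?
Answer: 71341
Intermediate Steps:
c = -71085 (c = 3*(-23695) = -71085)
Z = 256 (Z = 16² = 256)
Z - c = 256 - 1*(-71085) = 256 + 71085 = 71341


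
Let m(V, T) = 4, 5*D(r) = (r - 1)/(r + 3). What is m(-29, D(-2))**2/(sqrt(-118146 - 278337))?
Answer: -16*I*sqrt(396483)/396483 ≈ -0.02541*I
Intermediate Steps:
D(r) = (-1 + r)/(5*(3 + r)) (D(r) = ((r - 1)/(r + 3))/5 = ((-1 + r)/(3 + r))/5 = (-1 + r)/(5*(3 + r)))
m(-29, D(-2))**2/(sqrt(-118146 - 278337)) = 4**2/(sqrt(-118146 - 278337)) = 16/(sqrt(-396483)) = 16/((I*sqrt(396483))) = 16*(-I*sqrt(396483)/396483) = -16*I*sqrt(396483)/396483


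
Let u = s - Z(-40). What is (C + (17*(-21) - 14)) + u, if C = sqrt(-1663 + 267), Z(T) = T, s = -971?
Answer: -1302 + 2*I*sqrt(349) ≈ -1302.0 + 37.363*I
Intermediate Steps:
u = -931 (u = -971 - 1*(-40) = -971 + 40 = -931)
C = 2*I*sqrt(349) (C = sqrt(-1396) = 2*I*sqrt(349) ≈ 37.363*I)
(C + (17*(-21) - 14)) + u = (2*I*sqrt(349) + (17*(-21) - 14)) - 931 = (2*I*sqrt(349) + (-357 - 14)) - 931 = (2*I*sqrt(349) - 371) - 931 = (-371 + 2*I*sqrt(349)) - 931 = -1302 + 2*I*sqrt(349)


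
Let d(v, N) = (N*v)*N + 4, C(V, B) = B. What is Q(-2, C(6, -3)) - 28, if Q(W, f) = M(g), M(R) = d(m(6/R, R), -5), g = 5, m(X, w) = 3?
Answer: 51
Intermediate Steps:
d(v, N) = 4 + v*N**2 (d(v, N) = v*N**2 + 4 = 4 + v*N**2)
M(R) = 79 (M(R) = 4 + 3*(-5)**2 = 4 + 3*25 = 4 + 75 = 79)
Q(W, f) = 79
Q(-2, C(6, -3)) - 28 = 79 - 28 = 51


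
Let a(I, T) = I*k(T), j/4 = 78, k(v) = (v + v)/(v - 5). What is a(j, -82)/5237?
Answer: 17056/151873 ≈ 0.11230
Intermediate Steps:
k(v) = 2*v/(-5 + v) (k(v) = (2*v)/(-5 + v) = 2*v/(-5 + v))
j = 312 (j = 4*78 = 312)
a(I, T) = 2*I*T/(-5 + T) (a(I, T) = I*(2*T/(-5 + T)) = 2*I*T/(-5 + T))
a(j, -82)/5237 = (2*312*(-82)/(-5 - 82))/5237 = (2*312*(-82)/(-87))*(1/5237) = (2*312*(-82)*(-1/87))*(1/5237) = (17056/29)*(1/5237) = 17056/151873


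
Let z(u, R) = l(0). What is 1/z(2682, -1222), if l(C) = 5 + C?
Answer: 1/5 ≈ 0.20000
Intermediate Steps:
z(u, R) = 5 (z(u, R) = 5 + 0 = 5)
1/z(2682, -1222) = 1/5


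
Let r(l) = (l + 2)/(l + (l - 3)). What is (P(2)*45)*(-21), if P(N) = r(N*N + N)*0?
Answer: 0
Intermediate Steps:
r(l) = (2 + l)/(-3 + 2*l) (r(l) = (2 + l)/(l + (-3 + l)) = (2 + l)/(-3 + 2*l))
P(N) = 0 (P(N) = ((2 + (N*N + N))/(-3 + 2*(N*N + N)))*0 = ((2 + (N² + N))/(-3 + 2*(N² + N)))*0 = ((2 + (N + N²))/(-3 + 2*(N + N²)))*0 = ((2 + N + N²)/(-3 + (2*N + 2*N²)))*0 = ((2 + N + N²)/(-3 + 2*N + 2*N²))*0 = 0)
(P(2)*45)*(-21) = (0*45)*(-21) = 0*(-21) = 0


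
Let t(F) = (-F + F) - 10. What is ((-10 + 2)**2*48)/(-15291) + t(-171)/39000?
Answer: -1332899/6626100 ≈ -0.20116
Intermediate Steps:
t(F) = -10 (t(F) = 0 - 10 = -10)
((-10 + 2)**2*48)/(-15291) + t(-171)/39000 = ((-10 + 2)**2*48)/(-15291) - 10/39000 = ((-8)**2*48)*(-1/15291) - 10*1/39000 = (64*48)*(-1/15291) - 1/3900 = 3072*(-1/15291) - 1/3900 = -1024/5097 - 1/3900 = -1332899/6626100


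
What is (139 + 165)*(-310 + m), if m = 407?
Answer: 29488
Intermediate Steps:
(139 + 165)*(-310 + m) = (139 + 165)*(-310 + 407) = 304*97 = 29488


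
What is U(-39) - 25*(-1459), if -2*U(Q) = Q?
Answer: 72989/2 ≈ 36495.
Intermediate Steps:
U(Q) = -Q/2
U(-39) - 25*(-1459) = -½*(-39) - 25*(-1459) = 39/2 + 36475 = 72989/2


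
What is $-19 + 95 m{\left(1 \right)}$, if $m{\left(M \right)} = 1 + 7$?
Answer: $741$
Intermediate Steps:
$m{\left(M \right)} = 8$
$-19 + 95 m{\left(1 \right)} = -19 + 95 \cdot 8 = -19 + 760 = 741$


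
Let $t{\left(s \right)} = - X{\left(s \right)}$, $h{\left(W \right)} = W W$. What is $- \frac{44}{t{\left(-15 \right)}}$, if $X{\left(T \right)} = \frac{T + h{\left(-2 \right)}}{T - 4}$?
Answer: $76$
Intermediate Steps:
$h{\left(W \right)} = W^{2}$
$X{\left(T \right)} = \frac{4 + T}{-4 + T}$ ($X{\left(T \right)} = \frac{T + \left(-2\right)^{2}}{T - 4} = \frac{T + 4}{-4 + T} = \frac{4 + T}{-4 + T}$)
$t{\left(s \right)} = - \frac{4 + s}{-4 + s}$
$- \frac{44}{t{\left(-15 \right)}} = - \frac{44}{\frac{1}{-4 - 15} \left(-4 - -15\right)} = - \frac{44}{\frac{1}{-19} \left(-4 + 15\right)} = - \frac{44}{\left(- \frac{1}{19}\right) 11} = - \frac{44}{- \frac{11}{19}} = \left(-44\right) \left(- \frac{19}{11}\right) = 76$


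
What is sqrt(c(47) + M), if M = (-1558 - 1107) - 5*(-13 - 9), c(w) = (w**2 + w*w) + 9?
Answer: 12*sqrt(13) ≈ 43.267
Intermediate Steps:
c(w) = 9 + 2*w**2 (c(w) = (w**2 + w**2) + 9 = 2*w**2 + 9 = 9 + 2*w**2)
M = -2555 (M = -2665 - 5*(-22) = -2665 + 110 = -2555)
sqrt(c(47) + M) = sqrt((9 + 2*47**2) - 2555) = sqrt((9 + 2*2209) - 2555) = sqrt((9 + 4418) - 2555) = sqrt(4427 - 2555) = sqrt(1872) = 12*sqrt(13)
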